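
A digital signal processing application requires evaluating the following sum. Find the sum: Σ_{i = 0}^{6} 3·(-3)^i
Geometric series: S=a(1 - r^n)/(1 - r)
a=3, r=-3, n=7
S=3(1+2187)/4=1641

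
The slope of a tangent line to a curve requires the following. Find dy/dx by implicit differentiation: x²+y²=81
Differentiate both sides: 2x + 2y·(dy/dx) = 0
Solve: dy/dx = -2x/(2y) = -x/y

Answer: dy/dx = -x/y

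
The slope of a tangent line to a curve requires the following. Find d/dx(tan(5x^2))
Chain rule: d/dx[tan(u)] = sec²(u)·u' where u = 5x^2
u' = 10x

Answer: 10x·sec²(5x^2)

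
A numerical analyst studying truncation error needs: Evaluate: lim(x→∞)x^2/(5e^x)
Apply L'Hôpital 2 times (∞/∞ each time):
Eventually get 2!/(5e^x) → 0

Answer: 0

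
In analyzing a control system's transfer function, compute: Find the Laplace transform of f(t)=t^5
L{t^n}=n!/s^(n+1)
L{t^5}=5!/s^6=120/s^6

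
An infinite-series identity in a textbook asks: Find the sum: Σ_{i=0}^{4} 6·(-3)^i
Geometric series: S = a(1 - r^n)/(1 - r)
a = 6, r = -3, n = 5
S = 6(1+243)/4 = 366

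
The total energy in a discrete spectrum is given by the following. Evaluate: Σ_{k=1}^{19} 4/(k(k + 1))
Partial fractions: 4/(k(k + 1))=4/k - 4/(k + 1)
Telescoping sum: 4(1 - 1/20)=4·19/20

Answer: 19/5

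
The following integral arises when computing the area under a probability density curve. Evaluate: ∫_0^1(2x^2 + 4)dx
Step 1: Find antiderivative F(x) = (2/3)x^3 + 4x
Step 2: F(1) - F(0) = 14/3 - (0) = 14/3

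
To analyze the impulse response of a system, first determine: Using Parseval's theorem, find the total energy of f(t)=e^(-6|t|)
Parseval's theorem: E=integral |f(t)|^2 dt=(1/2pi) integral |F(omega)|^2 domega
E=integral_{-inf}^{inf} e^(-12|t|) dt=2*integral_0^inf e^(-12t) dt=2/(2*6)=1/6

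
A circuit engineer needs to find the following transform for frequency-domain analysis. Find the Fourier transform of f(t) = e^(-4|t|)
Using the standard pair: F{e^(-a|t|)} = 2a/(a^2+omega^2)
With a = 4: F(omega) = 8/(16+omega^2)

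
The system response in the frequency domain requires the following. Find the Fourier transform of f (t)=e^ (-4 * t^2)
The Fourier transform of a Gaussian e^(-a * t^2) is sqrt(pi/a) * e^(-omega^2/(4a)).
With a=4: F(omega)=sqrt(pi)/2 * e^(-omega^2/16)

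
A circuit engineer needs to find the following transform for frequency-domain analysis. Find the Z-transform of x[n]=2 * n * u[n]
Z{n*u[n]}=z/(z-1)^2
By linearity: Z{2*n*u[n]}=2z/(z-1)^2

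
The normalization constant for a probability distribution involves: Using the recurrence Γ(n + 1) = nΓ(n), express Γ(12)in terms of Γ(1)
Γ(12)=11Γ(11)=11·10Γ(10)=...=11!·Γ(1)=39916800·Γ(1)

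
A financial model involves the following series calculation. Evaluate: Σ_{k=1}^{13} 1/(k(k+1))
Partial fractions: 1/(k(k + 1))=1/k - 1/(k + 1)
Telescoping sum: 1(1 - 1/14)=1·13/14

Answer: 13/14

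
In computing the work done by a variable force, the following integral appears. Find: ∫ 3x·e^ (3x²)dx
Let u=3x², du=6x dx
∫ (1/2)e^u du=e^u/2 + C

Answer: e^(3x²)/2 + C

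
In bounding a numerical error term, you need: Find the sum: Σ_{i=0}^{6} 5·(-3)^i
Geometric series: S=a(1 - r^n)/(1 - r)
a=5, r=-3, n=7
S=5(1 + 2187)/4=2735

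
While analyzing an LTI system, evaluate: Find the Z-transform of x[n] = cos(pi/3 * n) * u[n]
Z{cos(w0 * n) * u[n]}=z(z - cos(w0))/(z^2-2z * cos(w0)+1)
With w0=pi/3: X(z)=z(z - cos(pi/3))/(z^2-2z * cos(pi/3)+1)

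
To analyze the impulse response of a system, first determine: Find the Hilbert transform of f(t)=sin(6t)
The Hilbert transform shifts each frequency component by -pi/2.
H{sin(wt)}=-cos(wt)
With w=6: H{sin(6t)}=-cos(6t)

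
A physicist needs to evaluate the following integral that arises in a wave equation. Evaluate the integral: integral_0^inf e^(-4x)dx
integral_0^inf e^(-4x) dx = [-1/4*e^(-4x)]_0^inf
= 0 - (-1/4) = 1/4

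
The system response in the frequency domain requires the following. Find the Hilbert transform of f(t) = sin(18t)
The Hilbert transform shifts each frequency component by -pi/2.
H{sin(wt)}=-cos(wt)
With w=18: H{sin(18t)}=-cos(18t)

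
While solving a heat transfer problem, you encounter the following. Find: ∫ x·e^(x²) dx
Let u = x², du = 2x dx
∫ (1/2)e^u du = e^u/2+C

Answer: e^(x²)/2+C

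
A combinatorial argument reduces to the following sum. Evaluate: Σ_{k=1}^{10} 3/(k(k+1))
Partial fractions: 3/(k(k + 1)) = 3/k - 3/(k + 1)
Telescoping sum: 3(1 - 1/11) = 3·10/11

Answer: 30/11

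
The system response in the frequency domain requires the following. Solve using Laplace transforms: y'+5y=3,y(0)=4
Take L of both sides: sY(s)-4+5Y(s) = 3/s
Y(s)(s+5) = 3/s+4
Y(s) = 3/(s(s+5))+4/(s+5)
Partial fractions: 3/(s(s+5)) = (3/5)/s - (3/5)/(s+5)
So Y(s) = (3/5)/s+(17/5)/(s+5)
Inverse transform (L^(-1){1/s} = 1, L^(-1){1/(s+5)} = e^(-5t)):

Answer: y(t) = 3/5+(17/5)·e^(-5t)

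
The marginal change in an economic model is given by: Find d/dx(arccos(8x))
d/dx[arccos(u)] = -u'/√(1-u²), u = 8x, u' = 8

Answer: -8/√(1 - 64x²)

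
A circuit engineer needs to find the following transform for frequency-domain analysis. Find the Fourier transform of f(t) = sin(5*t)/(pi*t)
sin(W*t)/(pi*t) = (W/pi)*sinc(W*t/pi) is the impulse response of the ideal low-pass filter with cutoff W (here W = 5).
Its Fourier transform is a rectangular function:
F(omega) = 1 for |omega| < 5, 0 otherwise

Answer: rect(omega/10) [i.e., 1 for |omega| < 5, 0 otherwise]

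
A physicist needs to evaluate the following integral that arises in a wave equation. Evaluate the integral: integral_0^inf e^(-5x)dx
integral_0^inf e^(-5x) dx = [-1/5*e^(-5x)]_0^inf
= 0 - (-1/5) = 1/5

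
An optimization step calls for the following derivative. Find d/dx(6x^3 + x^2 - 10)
Power rule: d/dx(ax^n) = n·a·x^(n-1)
Term by term: 18·x^2 + 2·x

Answer: 18x^2 + 2x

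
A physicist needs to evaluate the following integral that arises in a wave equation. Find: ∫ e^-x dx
Since d/dx[e^-x]=- e^-x, we get -1e^-x+C

Answer: -e^-x+C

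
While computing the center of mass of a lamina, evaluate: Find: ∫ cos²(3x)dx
Using identity cos²(u)=(1 + cos(2u))/2:
∫ (1 + cos(6x))/2 dx=x/2 + sin(6x)/12 + C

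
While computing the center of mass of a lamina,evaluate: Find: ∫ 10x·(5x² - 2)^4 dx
Let u=5x² - 2, du=10x dx
∫ u^4 du=u^5/5 + C

Answer: (5x² - 2)^5/5 + C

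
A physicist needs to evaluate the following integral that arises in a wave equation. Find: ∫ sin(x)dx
Using standard integral: ∫ sin(x) dx=-cos(x) + C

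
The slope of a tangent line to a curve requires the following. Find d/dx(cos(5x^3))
Chain rule: d/dx[cos(u)]=-sin(u)·u' where u=5x^3
u'=15x^2

Answer: -15x^2·sin(5x^3)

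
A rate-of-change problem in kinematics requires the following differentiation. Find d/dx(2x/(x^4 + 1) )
Quotient rule: (f/g)' = (f'g - fg')/g²
f = 2x, f' = 2
g = x^4 + 1, g' = 4x^3

Answer: (2·(x^4 + 1) - 8x^4)/(x^4 + 1)²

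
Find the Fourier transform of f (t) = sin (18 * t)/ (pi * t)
sin(W*t)/(pi*t)=(W/pi)*sinc(W*t/pi) is the impulse response of the ideal low-pass filter with cutoff W (here W=18).
Its Fourier transform is a rectangular function:
F(omega)=1 for |omega| < 18, 0 otherwise

Answer: rect(omega/36) [i.e., 1 for |omega| < 18, 0 otherwise]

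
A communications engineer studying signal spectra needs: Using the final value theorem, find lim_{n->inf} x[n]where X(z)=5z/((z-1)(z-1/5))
Final value theorem: lim x[n]=lim_{z->1} (z-1) * X(z)
(z-1) * X(z)=5z/(z-1/5)
As z->1: 5/(1 - 1/5)=5/(4/5)=25/4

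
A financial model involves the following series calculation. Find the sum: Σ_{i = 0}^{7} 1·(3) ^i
Geometric series: S = a(1 - r^n)/(1 - r)
a = 1, r = 3, n = 8
S = 1(1 - 6561)/-2 = 3280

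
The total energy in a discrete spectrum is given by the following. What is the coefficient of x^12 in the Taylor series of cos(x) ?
cos(x) = Σ (-1)^k x^(2k)/(2k)!
For x^12: (-1)^6/12! = 1/479001600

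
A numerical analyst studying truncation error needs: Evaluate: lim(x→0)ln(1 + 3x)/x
L'Hôpital (0/0): lim 3/(1 + 3x) / 1 = 3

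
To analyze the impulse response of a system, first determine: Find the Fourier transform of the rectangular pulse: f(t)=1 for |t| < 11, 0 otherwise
F(omega) = integral from -11 to 11 of e^(-j*omega*t) dt
= 2*sin(11*omega)/omega = 22*sinc(11*omega/pi)

Answer: 2*sin(11*omega)/omega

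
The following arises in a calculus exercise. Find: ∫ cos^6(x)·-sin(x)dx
Let u = cos(x), du = -sin(x) dx
∫ u^6 du = u^7/7 + C

Answer: cos^7(x)/7 + C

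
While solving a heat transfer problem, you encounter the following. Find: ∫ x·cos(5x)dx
By parts: u = x, dv = cos(5x) dx
du = dx, v = sin(5x)/5
= x·sin(5x)/5+cos(5x)/5²+C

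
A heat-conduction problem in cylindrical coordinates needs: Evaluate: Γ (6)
Γ(n)=(n-1)! for positive integers
Γ(6)=5!=120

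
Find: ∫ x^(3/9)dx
Power rule: ∫ x^(1/3) dx = x^(4/3)/(4/3) + C

Answer: (3/4)·x^(4/3) + C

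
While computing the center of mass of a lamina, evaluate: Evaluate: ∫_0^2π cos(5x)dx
Antiderivative: sin(5x)/5
Evaluate at bounds: [sin(5·2π)/5] - [sin(5·0)/5]
= ((0) - (0))/5 = 0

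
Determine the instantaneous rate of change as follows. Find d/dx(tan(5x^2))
Chain rule: d/dx[tan(u)]=sec²(u)·u' where u=5x^2
u'=10x

Answer: 10x·sec²(5x^2)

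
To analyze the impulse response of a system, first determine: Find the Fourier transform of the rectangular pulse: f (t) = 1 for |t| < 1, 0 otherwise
F(omega)=integral from -1 to 1 of e^(-j*omega*t) dt
=2*sin(1*omega)/omega=2*sinc(1*omega/pi)

Answer: 2*sin(1*omega)/omega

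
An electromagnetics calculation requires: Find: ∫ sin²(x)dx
Using identity sin²(u)=(1 - cos(2u))/2:
∫ (1 - cos(2x))/2 dx=x/2 - sin(2x)/4 + C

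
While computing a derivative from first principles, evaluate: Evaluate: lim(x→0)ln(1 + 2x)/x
L'Hôpital (0/0): lim 2/(1+2x) / 1=2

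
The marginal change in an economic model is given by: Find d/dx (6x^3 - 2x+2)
Power rule: d/dx(ax^n) = n·a·x^(n-1)
Term by term: 18·x^2-2

Answer: 18x^2-2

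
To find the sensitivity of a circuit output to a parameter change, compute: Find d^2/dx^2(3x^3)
Apply power rule 2 times:
d^1: 9x^2
d^2: 18x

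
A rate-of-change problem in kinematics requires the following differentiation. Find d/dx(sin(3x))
Chain rule: d/dx[sin(u)] = cos(u)·u' where u = 3x
u' = 3

Answer: 3·cos(3x)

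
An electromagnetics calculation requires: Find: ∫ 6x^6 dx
Using power rule: ∫ 6x^6 dx=6/7 x^7 + C=(6/7)x^7 + C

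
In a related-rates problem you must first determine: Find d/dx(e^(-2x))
Chain rule: d/dx[e^u]=e^u · u' where u=-2x
u'=-2

Answer: -2·e^(-2x)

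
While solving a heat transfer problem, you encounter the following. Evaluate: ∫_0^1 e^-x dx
Antiderivative: -e^-x
Evaluate: -(e^-1 - 1)

Answer: (e^-1 - 1)/(-1)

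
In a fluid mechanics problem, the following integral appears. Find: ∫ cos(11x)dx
Using substitution u = 11x: ∫ cos(u) du/11 = sin(u)/11 + C

Answer: (1/11)sin(11x) + C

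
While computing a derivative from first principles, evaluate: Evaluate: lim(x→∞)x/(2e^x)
Apply L'Hôpital 1 times (∞/∞ each time):
Eventually get 1!/(2e^x) → 0

Answer: 0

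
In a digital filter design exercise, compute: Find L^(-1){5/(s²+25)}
L^(-1){w/(s²+w²)} = sin(wt)
Here w = 5

Answer: sin(5t)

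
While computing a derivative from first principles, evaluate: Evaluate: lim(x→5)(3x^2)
Polynomial is continuous, so substitute x=5:
3·5^2=75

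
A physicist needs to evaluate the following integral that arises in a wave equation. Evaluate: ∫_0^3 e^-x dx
Antiderivative: -e^-x
Evaluate: -(e^-3-1)

Answer: (e^-3-1)/(-1)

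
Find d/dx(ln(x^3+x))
Chain rule: d/dx[ln(u)] = u'/u where u = x^3 + x
u' = 3x^2 + 1

Answer: (3x^2 + 1)/(x^3 + x)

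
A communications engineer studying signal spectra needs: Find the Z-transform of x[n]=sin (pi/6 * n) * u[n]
Z{sin(w0*n)*u[n]} = z*sin(w0)/(z^2 - 2z*cos(w0) + 1)
With w0 = pi/6: X(z) = z*sin(pi/6)/(z^2 - 2z*cos(pi/6) + 1)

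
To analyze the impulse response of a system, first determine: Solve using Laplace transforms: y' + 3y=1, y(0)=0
Take L of both sides: sY(s)-0+3Y(s)=1/s
Y(s)(s+3)=1/s+0
Y(s)=1/(s(s+3))+0/(s+3)
Partial fractions: 1/(s(s+3))=(1/3)/s - (1/3)/(s+3)
So Y(s)=(1/3)/s - (1/3)/(s+3)
Inverse transform (L^(-1){1/s}=1, L^(-1){1/(s+3)}=e^(-3t)):

Answer: y(t)=1/3 - (1/3)·e^(-3t)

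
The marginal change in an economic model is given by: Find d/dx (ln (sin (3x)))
Chain rule: d/dx[ln(u)]=u'/u where u=sin(3x)
u'=3cos(3x)

Answer: (3cos(3x))/(sin(3x))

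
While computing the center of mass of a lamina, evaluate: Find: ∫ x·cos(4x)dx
By parts: u=x, dv=cos(4x) dx
du=dx, v=sin(4x)/4
=x·sin(4x)/4 + cos(4x)/4² + C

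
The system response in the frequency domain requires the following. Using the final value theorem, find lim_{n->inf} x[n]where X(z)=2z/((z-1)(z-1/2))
Final value theorem: lim x[n]=lim_{z->1} (z-1)*X(z)
(z-1)*X(z)=2z/(z-1/2)
As z->1: 2/(1 - 1/2)=2/(1/2)=4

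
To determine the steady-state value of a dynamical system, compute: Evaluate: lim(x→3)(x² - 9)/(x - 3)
Factor: (x² - 9)=(x-3)(x + 3)
Cancel (x-3): lim(x→3) (x + 3)=6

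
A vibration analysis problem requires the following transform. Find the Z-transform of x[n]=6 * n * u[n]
Z{n*u[n]}=z/(z-1)^2
By linearity: Z{6*n*u[n]}=6z/(z-1)^2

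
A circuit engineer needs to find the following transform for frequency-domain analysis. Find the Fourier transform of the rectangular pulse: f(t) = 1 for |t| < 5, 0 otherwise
F(omega) = integral from -5 to 5 of e^(-j*omega*t) dt
= 2*sin(5*omega)/omega = 10*sinc(5*omega/pi)

Answer: 2*sin(5*omega)/omega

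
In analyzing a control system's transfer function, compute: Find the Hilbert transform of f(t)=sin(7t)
The Hilbert transform shifts each frequency component by -pi/2.
H{sin(wt)}=-cos(wt)
With w=7: H{sin(7t)}=-cos(7t)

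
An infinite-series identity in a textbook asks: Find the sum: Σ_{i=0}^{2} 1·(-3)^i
Geometric series: S = a(1 - r^n)/(1 - r)
a = 1, r = -3, n = 3
S = 1(1+27)/4 = 7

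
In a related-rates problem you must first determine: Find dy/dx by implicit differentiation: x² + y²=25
Differentiate both sides: 2x+2y·(dy/dx) = 0
Solve: dy/dx = -2x/(2y) = -x/y

Answer: dy/dx = -x/y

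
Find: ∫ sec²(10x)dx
Since d/dx[tan(10x)]=10sec²(10x), integral=tan(10x)/10 + C

Answer: (1/10)tan(10x) + C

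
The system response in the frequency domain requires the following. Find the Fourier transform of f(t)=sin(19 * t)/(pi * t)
sin(W*t)/(pi*t)=(W/pi)*sinc(W*t/pi) is the impulse response of the ideal low-pass filter with cutoff W (here W=19).
Its Fourier transform is a rectangular function:
F(omega)=1 for |omega| < 19, 0 otherwise

Answer: rect(omega/38) [i.e., 1 for |omega| < 19, 0 otherwise]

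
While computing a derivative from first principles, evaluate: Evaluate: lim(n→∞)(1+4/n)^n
This is the definition of e^4: lim(1+4/n)^n=e^4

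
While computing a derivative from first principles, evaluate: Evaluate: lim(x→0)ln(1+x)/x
L'Hôpital (0/0): lim 1/(1+x) / 1=1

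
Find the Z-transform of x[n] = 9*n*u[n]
Z{n * u[n]} = z/(z-1)^2
By linearity: Z{9 * n * u[n]} = 9z/(z-1)^2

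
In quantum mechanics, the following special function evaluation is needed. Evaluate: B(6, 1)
B(x,y)=Γ(x)Γ(y)/Γ(x + y)=(x-1)!(y-1)!/(x + y-1)!
B(6,1)=5!·0!/6!=1/6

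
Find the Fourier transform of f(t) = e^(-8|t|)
Using the standard pair: F{e^(-a|t|)} = 2a/(a^2+omega^2)
With a = 8: F(omega) = 16/(64+omega^2)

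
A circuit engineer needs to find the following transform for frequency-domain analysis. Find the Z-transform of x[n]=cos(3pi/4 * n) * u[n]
Z{cos(w0*n)*u[n]}=z(z - cos(w0))/(z^2-2z*cos(w0)+1)
With w0=3pi/4: X(z)=z(z - cos(3pi/4))/(z^2-2z*cos(3pi/4)+1)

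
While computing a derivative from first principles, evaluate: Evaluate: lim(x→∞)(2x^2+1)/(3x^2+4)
Divide numerator and denominator by x^2:
lim (2 + 1/x^2)/(3 + 4/x^2)=2/3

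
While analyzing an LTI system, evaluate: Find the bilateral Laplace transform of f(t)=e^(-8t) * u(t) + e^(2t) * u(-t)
For e^(-8t)*u(t): L=1/(s + 8), Re(s) > -8
For e^(2t)*u(-t): L=-1/(s-2), Re(s) < 2
Combined: F(s)=1/(s + 8) - 1/(s-2), -8 < Re(s) < 2

Answer: 1/(s + 8) - 1/(s-2), ROC: -8 < Re(s) < 2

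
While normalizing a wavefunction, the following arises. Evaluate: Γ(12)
Γ(n)=(n-1)! for positive integers
Γ(12)=11!=39916800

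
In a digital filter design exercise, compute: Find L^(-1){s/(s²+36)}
L^(-1){s/(s²+w²)}=cos(wt)
Here w=6

Answer: cos(6t)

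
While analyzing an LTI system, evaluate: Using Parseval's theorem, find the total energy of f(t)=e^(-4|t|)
Parseval's theorem: E=integral |f(t)|^2 dt=(1/2pi) integral |F(omega)|^2 domega
E=integral_{-inf}^{inf} e^(-8|t|) dt=2 * integral_0^inf e^(-8t) dt=2/(2 * 4)=1/4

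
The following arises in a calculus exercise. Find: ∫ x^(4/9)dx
Power rule: ∫ x^(4/9) dx = x^(13/9)/(13/9)+C

Answer: (9/13)·x^(13/9)+C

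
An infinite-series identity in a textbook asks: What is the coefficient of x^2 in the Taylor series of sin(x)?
sin(x) has only odd powers. Coefficient of x^2=0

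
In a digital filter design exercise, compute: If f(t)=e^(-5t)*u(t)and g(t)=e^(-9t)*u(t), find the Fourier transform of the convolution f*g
By the convolution theorem: F{f * g} = F(omega) * G(omega)
F(omega) = 1/(5+j * omega), G(omega) = 1/(9+j * omega)
F{f * g} = 1/((5+j * omega)(9+j * omega))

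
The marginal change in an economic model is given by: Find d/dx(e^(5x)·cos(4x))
Product rule: (fg)' = f'g+fg'
f = e^(5x), f' = 5·e^(5x)
g = cos(4x), g' = -4·sin(4x)

Answer: 5·e^(5x)·cos(4x)-4·e^(5x)·sin(4x)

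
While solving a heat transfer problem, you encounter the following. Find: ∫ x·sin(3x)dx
By parts: u=x, dv=sin(3x) dx
du=dx, v=-cos(3x)/3
=-x·cos(3x)/3 + sin(3x)/3² + C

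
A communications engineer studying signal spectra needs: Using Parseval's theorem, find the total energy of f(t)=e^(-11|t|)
Parseval's theorem: E = integral |f(t)|^2 dt = (1/2pi) integral |F(omega)|^2 domega
E = integral_{-inf}^{inf} e^(-22|t|) dt = 2 * integral_0^inf e^(-22t) dt = 2/(2 * 11) = 1/11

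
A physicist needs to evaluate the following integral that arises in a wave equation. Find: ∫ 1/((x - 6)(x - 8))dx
Partial fractions: 1/((x-6)(x-8)) = A/(x-6)+B/(x-8)
A = -1/2, B = 1/2
∫ [-1/2· 1/(x-6)+1/2· 1/(x-8)] dx
= (1/2)[ln|x-8| - ln|x-6|]+C

Answer: (1/2)·ln|(x-8)/(x-6)|+C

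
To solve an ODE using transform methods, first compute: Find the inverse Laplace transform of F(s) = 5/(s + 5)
L^(-1){5/(s-a)}=c·e^(at)
Here a=-5, c=5

Answer: 5e^(-5t)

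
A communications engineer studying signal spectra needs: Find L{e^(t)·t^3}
First shifting: L{e^(at)f(t)} = F(s-a)
L{t^3} = 6/s^4
Shift s → s-1: 6/(s-1)^4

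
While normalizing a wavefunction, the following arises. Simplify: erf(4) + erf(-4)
erf is odd: erf(-4) = -erf(4)
erf(4) + erf(-4) = erf(4) - erf(4) = 0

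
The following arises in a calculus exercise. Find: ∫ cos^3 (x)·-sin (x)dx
Let u=cos(x), du=-sin(x) dx
∫ u^3 du=u^4/4+C

Answer: cos^4(x)/4+C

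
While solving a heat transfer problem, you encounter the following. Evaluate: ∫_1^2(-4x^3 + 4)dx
Step 1: Find antiderivative F(x) = -x^4 + 4x
Step 2: F(2) - F(1) = -8 - (3) = -11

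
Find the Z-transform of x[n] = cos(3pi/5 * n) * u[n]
Z{cos(w0 * n) * u[n]} = z(z - cos(w0))/(z^2-2z * cos(w0)+1)
With w0 = 3pi/5: X(z) = z(z - cos(3pi/5))/(z^2-2z * cos(3pi/5)+1)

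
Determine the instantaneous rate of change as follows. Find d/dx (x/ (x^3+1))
Quotient rule: (f/g)'=(f'g - fg')/g²
f=x, f'=1
g=x^3 + 1, g'=3x^2

Answer: (1·(x^3 + 1) - 3x^3)/(x^3 + 1)²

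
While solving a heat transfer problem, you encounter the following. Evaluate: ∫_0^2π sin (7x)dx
Antiderivative: -cos(7x)/7
Evaluate at bounds: [-cos(7·2π)/7] - [-cos(7·0)/7]
= (-(1) + (1))/7 = 0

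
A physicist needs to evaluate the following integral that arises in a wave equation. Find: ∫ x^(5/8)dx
Power rule: ∫ x^(5/8) dx=x^(13/8)/(13/8) + C

Answer: (8/13)·x^(13/8) + C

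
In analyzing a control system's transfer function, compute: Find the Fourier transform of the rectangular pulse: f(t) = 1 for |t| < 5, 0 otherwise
F(omega)=integral from -5 to 5 of e^(-j*omega*t) dt
=2*sin(5*omega)/omega=10*sinc(5*omega/pi)

Answer: 2*sin(5*omega)/omega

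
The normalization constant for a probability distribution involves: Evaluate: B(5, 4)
B(x,y) = Γ(x)Γ(y)/Γ(x + y) = (x-1)!(y-1)!/(x + y-1)!
B(5,4) = 4!·3!/8! = 1/280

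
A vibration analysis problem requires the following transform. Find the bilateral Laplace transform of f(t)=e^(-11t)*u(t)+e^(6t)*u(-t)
For e^(-11t) * u(t): L=1/(s + 11), Re(s) > -11
For e^(6t) * u(-t): L=-1/(s-6), Re(s) < 6
Combined: F(s)=1/(s + 11) - 1/(s-6), -11 < Re(s) < 6

Answer: 1/(s + 11) - 1/(s-6), ROC: -11 < Re(s) < 6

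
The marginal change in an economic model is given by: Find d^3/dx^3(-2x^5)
Apply power rule 3 times:
d^1: -10x^4
d^2: -40x^3
d^3: -120x^2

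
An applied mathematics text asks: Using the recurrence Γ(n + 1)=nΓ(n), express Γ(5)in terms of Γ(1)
Γ(5)=4Γ(4)=4·3Γ(3)=...=4!·Γ(1)=24·Γ(1)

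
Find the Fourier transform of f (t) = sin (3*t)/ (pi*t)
sin(W * t)/(pi * t) = (W/pi) * sinc(W * t/pi) is the impulse response of the ideal low-pass filter with cutoff W (here W = 3).
Its Fourier transform is a rectangular function:
F(omega) = 1 for |omega| < 3, 0 otherwise

Answer: rect(omega/6) [i.e., 1 for |omega| < 3, 0 otherwise]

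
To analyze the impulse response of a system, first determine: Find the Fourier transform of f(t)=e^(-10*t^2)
The Fourier transform of a Gaussian e^(-a*t^2) is sqrt(pi/a)*e^(-omega^2/(4a)).
With a = 10: F(omega) = sqrt(pi/10)*e^(-omega^2/40)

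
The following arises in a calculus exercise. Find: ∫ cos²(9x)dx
Using identity cos²(u) = (1+cos(2u))/2:
∫ (1+cos(18x))/2 dx = x/2+sin(18x)/36+C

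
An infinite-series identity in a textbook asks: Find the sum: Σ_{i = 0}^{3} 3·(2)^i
Geometric series: S = a(1 - r^n)/(1 - r)
a = 3, r = 2, n = 4
S = 3(1 - 16)/-1 = 45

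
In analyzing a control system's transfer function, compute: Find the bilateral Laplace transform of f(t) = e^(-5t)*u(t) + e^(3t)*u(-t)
For e^(-5t) * u(t): L=1/(s+5), Re(s) > -5
For e^(3t) * u(-t): L=-1/(s-3), Re(s) < 3
Combined: F(s)=1/(s+5)-1/(s-3), -5 < Re(s) < 3

Answer: 1/(s+5)-1/(s-3), ROC: -5 < Re(s) < 3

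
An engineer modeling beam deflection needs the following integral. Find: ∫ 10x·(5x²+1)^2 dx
Let u=5x² + 1, du=10x dx
∫ u^2 du=u^3/3 + C

Answer: (5x² + 1)^3/3 + C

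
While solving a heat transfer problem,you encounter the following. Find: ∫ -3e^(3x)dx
Since d/dx[e^(3x)]=3e^(3x), we get -1 e^(3x) + C

Answer: -e^(3x) + C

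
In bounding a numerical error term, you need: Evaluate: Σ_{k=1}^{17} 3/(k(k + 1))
Partial fractions: 3/(k(k + 1)) = 3/k - 3/(k + 1)
Telescoping sum: 3(1 - 1/18) = 3·17/18

Answer: 17/6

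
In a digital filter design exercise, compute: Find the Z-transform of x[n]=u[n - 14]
Using the time-shift property: Z{u[n-14]} = z^(-14)*z/(z-1)
= z^(-13)/(z-1)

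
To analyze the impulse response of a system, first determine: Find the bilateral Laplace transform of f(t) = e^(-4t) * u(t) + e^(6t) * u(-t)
For e^(-4t)*u(t): L = 1/(s + 4), Re(s) > -4
For e^(6t)*u(-t): L = -1/(s-6), Re(s) < 6
Combined: F(s) = 1/(s + 4) - 1/(s-6), -4 < Re(s) < 6

Answer: 1/(s + 4) - 1/(s-6), ROC: -4 < Re(s) < 6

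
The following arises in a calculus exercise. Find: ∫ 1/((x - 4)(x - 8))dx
Partial fractions: 1/((x-4)(x-8)) = A/(x-4) + B/(x-8)
A = -1/4, B = 1/4
∫ [-1/4· 1/(x-4) + 1/4· 1/(x-8)] dx
= (1/4)[ln|x-8| - ln|x-4|] + C

Answer: (1/4)·ln|(x-8)/(x-4)| + C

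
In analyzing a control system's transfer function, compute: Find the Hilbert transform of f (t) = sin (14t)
The Hilbert transform shifts each frequency component by -pi/2.
H{sin(wt)}=-cos(wt)
With w=14: H{sin(14t)}=-cos(14t)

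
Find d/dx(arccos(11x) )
d/dx[arccos(u)] = -u'/√(1-u²), u = 11x, u' = 11

Answer: -11/√(1-121x²)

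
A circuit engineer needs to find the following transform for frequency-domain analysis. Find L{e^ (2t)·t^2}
First shifting: L{e^(at)f(t)}=F(s-a)
L{t^2}=2/s^3
Shift s → s-2: 2/(s-2)^3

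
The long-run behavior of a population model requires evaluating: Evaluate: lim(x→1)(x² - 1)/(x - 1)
Factor: (x² - 1)=(x-1)(x+1)
Cancel (x-1): lim(x→1) (x+1)=2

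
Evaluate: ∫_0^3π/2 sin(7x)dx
Antiderivative: -cos(7x)/7
Evaluate at bounds: [-cos(7·3π/2)/7] - [-cos(7·0)/7]
=(-(0)+(1))/7=1/7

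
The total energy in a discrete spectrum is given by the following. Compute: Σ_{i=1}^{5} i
Using formula: Σ i^1 = n(n+1)/2 = 5·6/2 = 15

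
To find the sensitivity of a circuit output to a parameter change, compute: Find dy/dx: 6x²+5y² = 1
Differentiate: 12x + 10y·(dy/dx) = 0
dy/dx = -12x/(10y) = -(6/5)·(x/y)

Answer: dy/dx = -(6/5)·(x/y)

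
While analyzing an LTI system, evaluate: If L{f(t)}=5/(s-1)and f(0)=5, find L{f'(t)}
L{f'(t)}=s·F(s) - f(0)=5s/(s-1)-5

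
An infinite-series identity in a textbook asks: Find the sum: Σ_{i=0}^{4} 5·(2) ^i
Geometric series: S = a(1 - r^n)/(1 - r)
a = 5, r = 2, n = 5
S = 5(1 - 32)/-1 = 155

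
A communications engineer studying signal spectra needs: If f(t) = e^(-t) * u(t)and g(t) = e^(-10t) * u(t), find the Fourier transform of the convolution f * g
By the convolution theorem: F{f*g}=F(omega)*G(omega)
F(omega)=1/(1 + j*omega), G(omega)=1/(10 + j*omega)
F{f*g}=1/((1 + j*omega)(10 + j*omega))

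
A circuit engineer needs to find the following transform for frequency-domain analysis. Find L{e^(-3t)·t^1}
First shifting: L{e^(at)f(t)} = F(s-a)
L{t^1} = 1/s^2
Shift s → s+3: 1/(s+3)^2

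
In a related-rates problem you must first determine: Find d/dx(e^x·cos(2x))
Product rule: (fg)' = f'g + fg'
f = e^x, f' = e^x
g = cos(2x), g' = -2·sin(2x)

Answer: e^x·cos(2x) - 2·e^x·sin(2x)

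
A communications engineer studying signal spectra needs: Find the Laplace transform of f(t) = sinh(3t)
L{sinh(at)} = a/(s²-a²)
L{sinh(3t)} = 3/(s²-9)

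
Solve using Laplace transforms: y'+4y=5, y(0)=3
Take L of both sides: sY(s) - 3 + 4Y(s)=5/s
Y(s)(s + 4)=5/s + 3
Y(s)=5/(s(s + 4)) + 3/(s + 4)
Partial fractions: 5/(s(s + 4))=(5/4)/s - (5/4)/(s + 4)
So Y(s)=(5/4)/s + (7/4)/(s + 4)
Inverse transform (L^(-1){1/s}=1, L^(-1){1/(s + 4)}=e^(-4t)):

Answer: y(t)=5/4 + (7/4)·e^(-4t)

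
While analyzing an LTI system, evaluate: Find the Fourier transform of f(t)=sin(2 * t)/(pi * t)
sin(W*t)/(pi*t) = (W/pi)*sinc(W*t/pi) is the impulse response of the ideal low-pass filter with cutoff W (here W = 2).
Its Fourier transform is a rectangular function:
F(omega) = 1 for |omega| < 2, 0 otherwise

Answer: rect(omega/4) [i.e., 1 for |omega| < 2, 0 otherwise]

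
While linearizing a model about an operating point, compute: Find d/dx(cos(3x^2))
Chain rule: d/dx[cos(u)]=-sin(u)·u' where u=3x^2
u'=6x

Answer: -6x·sin(3x^2)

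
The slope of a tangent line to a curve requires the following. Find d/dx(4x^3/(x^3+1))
Quotient rule: (f/g)'=(f'g - fg')/g²
f=4x^3, f'=12x^2
g=x^3+1, g'=3x^2

Answer: (12x^2·(x^3+1)-12x^5)/(x^3+1)²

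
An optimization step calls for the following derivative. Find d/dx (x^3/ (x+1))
Quotient rule: (f/g)'=(f'g - fg')/g²
f=x^3, f'=3x^2
g=x+1, g'=1

Answer: (3x^2·(x+1) - x^3)/(x+1)²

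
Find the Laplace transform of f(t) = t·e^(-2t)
L{t·e^(at)} = 1/(s-a)²
L{t·e^(-2t)} = 1/(s+2)²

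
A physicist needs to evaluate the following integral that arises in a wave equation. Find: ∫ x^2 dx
Using power rule: ∫ x^2 dx=1/3 x^3+C=(1/3)x^3+C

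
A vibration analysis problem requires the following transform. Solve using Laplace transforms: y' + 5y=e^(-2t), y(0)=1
Take L: sY - 1 + 5Y = 1/(s + 2)
Y(s + 5) = 1/(s + 2) + 1
Y = 1/((s + 2)(s + 5)) + 1/(s + 5)
Partial fractions: 1/((s + 2)(s + 5)) = (1/3)/(s + 2) - (1/3)/(s + 5)
So Y = (1/3)/(s + 2) + (2/3)/(s + 5)
Inverse Laplace transform (L^(-1){1/(s + 2)} = e^(-2t), L^(-1){1/(s + 5)} = e^(-5t)):

Answer: y(t) = (1/3)·e^(-2t) + (2/3)·e^(-5t)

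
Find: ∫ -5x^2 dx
Using power rule: ∫ -5x^2 dx = -5/3 x^3 + C = (-5/3)x^3 + C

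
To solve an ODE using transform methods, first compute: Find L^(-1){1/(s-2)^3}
L^(-1){1/(s-a)^n}=t^(n-1)·e^(at)/(n-1)!
Here a=2, n=3: t^2·e^(2t)/2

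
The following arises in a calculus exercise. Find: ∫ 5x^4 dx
Using power rule: ∫ 5x^4 dx = 5/5 x^5 + C = x^5 + C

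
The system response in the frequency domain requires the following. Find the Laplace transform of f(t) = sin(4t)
L{sin(wt)} = w/(s² + w²)
L{sin(4t)} = 4/(s² + 16)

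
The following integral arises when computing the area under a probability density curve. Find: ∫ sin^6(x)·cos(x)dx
Let u = sin(x), du = cos(x) dx
∫ u^6 du = u^7/7 + C

Answer: sin^7(x)/7 + C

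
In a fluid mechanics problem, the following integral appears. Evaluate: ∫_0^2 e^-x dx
Antiderivative: -e^-x
Evaluate: -(e^-2 - 1)

Answer: (e^-2 - 1)/(-1)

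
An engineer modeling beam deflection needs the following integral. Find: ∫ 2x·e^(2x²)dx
Let u = 2x², du = 4x dx
∫ (1/2)e^u du = e^u/2+C

Answer: e^(2x²)/2+C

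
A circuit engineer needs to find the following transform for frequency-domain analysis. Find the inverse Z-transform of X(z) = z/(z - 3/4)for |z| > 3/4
Standard pair: z/(z-a) <-> a^n * u[n] for causal signals
With a=3/4: x[n]=(3/4)^n * u[n]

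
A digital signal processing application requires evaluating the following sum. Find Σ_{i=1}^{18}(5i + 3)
=5·Σ i + 3·18=5·171 + 54=909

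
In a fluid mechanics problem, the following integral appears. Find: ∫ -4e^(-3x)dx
Since d/dx[e^(-3x)]=-3e^(-3x), we get 4/3 e^(-3x)+C

Answer: (4/3)e^(-3x)+C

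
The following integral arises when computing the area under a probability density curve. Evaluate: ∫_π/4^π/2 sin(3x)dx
Antiderivative: -cos(3x)/3
Evaluate at bounds: [-cos(3·π/2)/3] - [-cos(3·π/4)/3]
=(-(0)+(-√2/2))/3=-√2/6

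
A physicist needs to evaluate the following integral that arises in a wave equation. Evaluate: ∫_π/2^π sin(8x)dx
Antiderivative: -cos(8x)/8
Evaluate at bounds: [-cos(8·π)/8] - [-cos(8·π/2)/8]
= (-(1) + (1))/8 = 0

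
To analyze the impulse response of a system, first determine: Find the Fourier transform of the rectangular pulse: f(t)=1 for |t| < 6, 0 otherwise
F(omega)=integral from -6 to 6 of e^(-j*omega*t) dt
=2*sin(6*omega)/omega=12*sinc(6*omega/pi)

Answer: 2*sin(6*omega)/omega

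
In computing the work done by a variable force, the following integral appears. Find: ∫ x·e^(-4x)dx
Integration by parts: u = x, dv = e^(-4x) dx
du = dx, v = e^(-4x)/(-4)
= x·e^(-4x)/(-4) - ∫ e^(-4x)/(-4) dx
= x·e^(-4x)/(-4) - e^(-4x)/16 + C

Answer: e^(-4x)(x/(-4) - 1/16) + C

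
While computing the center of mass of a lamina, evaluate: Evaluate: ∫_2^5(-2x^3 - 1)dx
Step 1: Find antiderivative F(x) = (-1/2)x^4 - x
Step 2: F(5) - F(2) = -635/2 - (-10) = -615/2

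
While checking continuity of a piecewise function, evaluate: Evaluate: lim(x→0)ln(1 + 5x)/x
L'Hôpital (0/0): lim 5/(1 + 5x) / 1 = 5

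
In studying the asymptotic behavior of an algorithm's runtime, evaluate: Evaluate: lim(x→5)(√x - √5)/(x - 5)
Multiply by conjugate (√x+√5)/(√x+√5):
= (x - 5)/((x - 5)(√x+√5)) = 1/(√x+√5)
As x → 5: 1/(2√5)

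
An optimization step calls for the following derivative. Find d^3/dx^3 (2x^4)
Apply power rule 3 times:
d^1: 8x^3
d^2: 24x^2
d^3: 48x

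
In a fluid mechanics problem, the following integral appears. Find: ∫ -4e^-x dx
Since d/dx[e^-x] = - e^-x, we get 4e^-x+C

Answer: 4e^-x+C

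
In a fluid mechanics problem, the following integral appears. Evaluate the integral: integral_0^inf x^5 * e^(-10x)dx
This is a Gamma integral. Substitute u = 10x (du = 10 dx):
integral_0^inf x^5 * e^(-10x) dx = (1/10^6) integral_0^inf u^5 * e^(-u) du
= Gamma(6)/10^6 = 5!/10^6 = 120/1000000

Answer: 3/25000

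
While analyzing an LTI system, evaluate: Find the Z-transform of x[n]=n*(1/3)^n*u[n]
Using the property Z{n * a^n * u[n]} = az/(z-a)^2
With a = 1/3: X(z) = (1/3)z/(z - 1/3)^2, |z| > 1/3

Answer: (1/3)z/(z - 1/3)^2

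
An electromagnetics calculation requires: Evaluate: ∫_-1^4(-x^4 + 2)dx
Step 1: Find antiderivative F(x)=(-1/5)x^5 + 2x
Step 2: F(4) - F(-1)=-984/5 - (-9/5)=-195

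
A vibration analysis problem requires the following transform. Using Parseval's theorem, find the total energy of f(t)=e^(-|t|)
Parseval's theorem: E = integral |f(t)|^2 dt = (1/2pi) integral |F(omega)|^2 domega
E = integral_{-inf}^{inf} e^(-2|t|) dt = 2*integral_0^inf e^(-2t) dt = 2/(2*1) = 1/1

Answer: 1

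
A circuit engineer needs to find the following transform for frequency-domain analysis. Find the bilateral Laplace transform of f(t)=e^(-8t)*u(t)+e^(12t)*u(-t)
For e^(-8t) * u(t): L=1/(s+8), Re(s) > -8
For e^(12t) * u(-t): L=-1/(s-12), Re(s) < 12
Combined: F(s)=1/(s+8)-1/(s-12), -8 < Re(s) < 12

Answer: 1/(s+8)-1/(s-12), ROC: -8 < Re(s) < 12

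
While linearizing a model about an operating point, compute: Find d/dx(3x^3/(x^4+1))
Quotient rule: (f/g)' = (f'g - fg')/g²
f = 3x^3, f' = 9x^2
g = x^4 + 1, g' = 4x^3

Answer: (9x^2·(x^4 + 1) - 12x^6)/(x^4 + 1)²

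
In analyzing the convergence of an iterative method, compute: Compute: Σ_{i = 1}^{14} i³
Using formula: Σ i^3 = [n(n + 1)/2]² = [14·15/2]² = 11025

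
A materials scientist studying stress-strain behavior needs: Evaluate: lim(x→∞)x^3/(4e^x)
Apply L'Hôpital 3 times (∞/∞ each time):
Eventually get 3!/(4e^x) → 0

Answer: 0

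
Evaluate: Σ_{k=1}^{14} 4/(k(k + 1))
Partial fractions: 4/(k(k+1))=4/k - 4/(k+1)
Telescoping sum: 4(1-1/15)=4·14/15

Answer: 56/15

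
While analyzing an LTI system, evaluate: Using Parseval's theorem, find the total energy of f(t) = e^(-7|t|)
Parseval's theorem: E=integral |f(t)|^2 dt=(1/2pi) integral |F(omega)|^2 domega
E=integral_{-inf}^{inf} e^(-14|t|) dt=2*integral_0^inf e^(-14t) dt=2/(2*7)=1/7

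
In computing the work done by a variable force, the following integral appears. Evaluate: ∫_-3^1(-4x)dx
Step 1: Find antiderivative F(x) = -2x^2
Step 2: F(1) - F(-3) = -2 - (-18) = 16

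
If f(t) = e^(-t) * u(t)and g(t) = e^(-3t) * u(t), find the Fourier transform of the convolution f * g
By the convolution theorem: F{f * g}=F(omega) * G(omega)
F(omega)=1/(1+j * omega), G(omega)=1/(3+j * omega)
F{f * g}=1/((1+j * omega)(3+j * omega))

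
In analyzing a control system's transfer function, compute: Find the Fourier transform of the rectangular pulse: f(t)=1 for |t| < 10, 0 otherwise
F(omega) = integral from -10 to 10 of e^(-j * omega * t) dt
= 2 * sin(10 * omega)/omega = 20 * sinc(10 * omega/pi)

Answer: 2 * sin(10 * omega)/omega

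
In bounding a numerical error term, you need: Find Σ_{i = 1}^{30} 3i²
=3·n(n+1)(2n+1)/6=3·30·31·61/6=28365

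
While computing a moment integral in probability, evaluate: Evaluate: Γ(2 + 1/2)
Γ(n+1/2) = (2n)!√π/(4^n·n!)
= 24√π/(16·2) = (3/4)·√π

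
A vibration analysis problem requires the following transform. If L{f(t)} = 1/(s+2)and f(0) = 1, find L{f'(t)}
L{f'(t)}=s·F(s) - f(0)=s/(s+2)-1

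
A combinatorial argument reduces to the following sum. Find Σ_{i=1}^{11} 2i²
= 2·n(n+1)(2n+1)/6 = 2·11·12·23/6 = 1012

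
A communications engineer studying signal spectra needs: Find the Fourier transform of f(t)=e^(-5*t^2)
The Fourier transform of a Gaussian e^(-a * t^2) is sqrt(pi/a) * e^(-omega^2/(4a)).
With a = 5: F(omega) = sqrt(pi/5) * e^(-omega^2/20)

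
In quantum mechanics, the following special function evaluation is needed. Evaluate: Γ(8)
Γ(n) = (n-1)! for positive integers
Γ(8) = 7! = 5040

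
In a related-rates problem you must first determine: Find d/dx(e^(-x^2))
Chain rule: d/dx[e^u] = e^u · u' where u = -x^2
u' = -2x

Answer: -2x·e^(-x^2)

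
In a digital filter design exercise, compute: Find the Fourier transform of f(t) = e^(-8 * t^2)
The Fourier transform of a Gaussian e^(-a*t^2) is sqrt(pi/a)*e^(-omega^2/(4a)).
With a = 8: F(omega) = sqrt(pi/8)*e^(-omega^2/32)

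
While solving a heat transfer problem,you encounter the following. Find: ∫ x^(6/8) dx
Power rule: ∫ x^(3/4) dx=x^(7/4)/(7/4)+C

Answer: (4/7)·x^(7/4)+C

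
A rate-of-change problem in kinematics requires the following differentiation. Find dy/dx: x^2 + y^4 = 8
Differentiate: 2x + 4y^3·(dy/dx) = 0
dy/dx = -2x/(4y^3)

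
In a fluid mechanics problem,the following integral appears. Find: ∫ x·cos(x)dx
By parts: u=x, dv=cos(x) dx
du=dx, v=sin(x)
=x·sin(x) + cos(x) + C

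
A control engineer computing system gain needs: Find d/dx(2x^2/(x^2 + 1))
Quotient rule: (f/g)' = (f'g - fg')/g²
f = 2x^2, f' = 4x
g = x^2 + 1, g' = 2x

Answer: (4x·(x^2 + 1) - 4x^3)/(x^2 + 1)²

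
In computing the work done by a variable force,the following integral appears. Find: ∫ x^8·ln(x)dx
By parts: u = ln(x), dv = x^8 dx
du = 1/x dx, v = x^9/9
= x^9·ln(x)/9 - ∫ x^8/9 dx
= x^9·ln(x)/9 - x^9/81 + C

Answer: x^9(ln(x)/9 - 1/81) + C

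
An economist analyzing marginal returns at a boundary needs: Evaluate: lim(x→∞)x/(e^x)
Apply L'Hôpital 1 times (∞/∞ each time):
Eventually get 1!/(e^x) → 0

Answer: 0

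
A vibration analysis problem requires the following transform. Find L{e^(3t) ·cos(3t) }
First shifting: L{e^(at)f(t)}=F(s-a)
L{cos(3t)}=s/(s²+9)
Shift: (s-3)/((s-3)²+9)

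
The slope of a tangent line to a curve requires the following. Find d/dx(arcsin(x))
d/dx[arcsin(u)] = u'/√(1-u²), u = x, u' = 1

Answer: 1/√(1-x²)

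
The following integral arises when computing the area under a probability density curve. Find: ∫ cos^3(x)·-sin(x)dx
Let u = cos(x), du = -sin(x) dx
∫ u^3 du = u^4/4+C

Answer: cos^4(x)/4+C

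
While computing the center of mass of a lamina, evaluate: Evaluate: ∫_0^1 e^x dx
Antiderivative: e^x
Evaluate: (e^1 - 1)

Answer: e^1 - 1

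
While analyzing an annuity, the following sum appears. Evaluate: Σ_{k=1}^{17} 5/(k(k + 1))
Partial fractions: 5/(k(k+1)) = 5/k - 5/(k+1)
Telescoping sum: 5(1-1/18) = 5·17/18

Answer: 85/18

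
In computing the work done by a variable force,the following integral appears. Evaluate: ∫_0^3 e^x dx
Antiderivative: e^x
Evaluate: (e^3 - 1)

Answer: e^3 - 1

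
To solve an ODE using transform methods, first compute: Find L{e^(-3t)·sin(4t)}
First shifting: L{e^(at)f(t)}=F(s-a)
L{sin(4t)}=4/(s² + 16)
Shift: 4/((s + 3)² + 16)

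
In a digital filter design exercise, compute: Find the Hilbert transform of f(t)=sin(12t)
The Hilbert transform shifts each frequency component by -pi/2.
H{sin(wt)} = -cos(wt)
With w = 12: H{sin(12t)} = -cos(12t)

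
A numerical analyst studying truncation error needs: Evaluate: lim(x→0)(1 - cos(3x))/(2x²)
Using 1-cos(u) ≈ u²/2 for small u:
(1-cos(3x)) ≈ (3x)²/2 = 9x²/2
So limit = 9/(2·2) = 9/4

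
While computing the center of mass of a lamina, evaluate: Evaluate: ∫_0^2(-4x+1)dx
Step 1: Find antiderivative F(x) = -2x^2 + x
Step 2: F(2) - F(0) = -6 - (0) = -6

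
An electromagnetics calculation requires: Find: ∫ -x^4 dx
Using power rule: ∫ -x^4 dx=-1/5 x^5+C=(-1/5)x^5+C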